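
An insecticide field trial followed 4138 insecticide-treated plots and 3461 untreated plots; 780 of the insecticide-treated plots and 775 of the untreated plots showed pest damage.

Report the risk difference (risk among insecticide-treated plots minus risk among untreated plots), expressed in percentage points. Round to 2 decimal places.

risk, insecticide-treated plots = 780/4138 = 0.1885
risk, untreated plots = 775/3461 = 0.2239
risk difference = 0.1885 − 0.2239 = -0.0354 → -3.54 percentage points

RD = -3.54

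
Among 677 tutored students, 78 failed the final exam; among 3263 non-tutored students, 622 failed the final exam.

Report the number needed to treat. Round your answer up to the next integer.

NNT: 14

risk, tutored students = 78/677 = 0.115214
risk, non-tutored students = 622/3263 = 0.190622
absolute risk difference = 0.075408
1 / 0.075408 = 13.261 → round up → 14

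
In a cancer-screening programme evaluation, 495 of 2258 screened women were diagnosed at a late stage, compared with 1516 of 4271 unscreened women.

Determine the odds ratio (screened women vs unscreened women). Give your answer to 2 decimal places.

odds, screened women = 495/1763 = 0.2808
odds, unscreened women = 1516/2755 = 0.5503
OR = 0.2808 / 0.5503 = 0.51

0.51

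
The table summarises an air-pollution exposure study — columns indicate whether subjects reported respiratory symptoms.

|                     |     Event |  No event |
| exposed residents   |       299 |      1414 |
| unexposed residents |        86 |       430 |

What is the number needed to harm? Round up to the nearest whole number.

127

risk, exposed residents = 299/1713 = 0.174548
risk, unexposed residents = 86/516 = 0.166667
absolute risk difference = 0.007881
1 / 0.007881 = 126.887 → round up → 127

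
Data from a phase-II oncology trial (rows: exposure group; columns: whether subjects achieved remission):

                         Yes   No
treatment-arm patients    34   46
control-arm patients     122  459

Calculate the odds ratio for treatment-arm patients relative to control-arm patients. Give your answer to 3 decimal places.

OR = (34 × 459) / (46 × 122) = 15606/5612 ≈ 2.781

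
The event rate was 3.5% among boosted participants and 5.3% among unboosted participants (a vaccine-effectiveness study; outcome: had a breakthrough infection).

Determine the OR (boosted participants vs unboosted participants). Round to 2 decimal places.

OR: 0.65

odds, boosted participants = 0.03500/0.96500 = 0.03627
odds, unboosted participants = 0.05300/0.94700 = 0.05597
OR = 0.03627 / 0.05597 = 0.65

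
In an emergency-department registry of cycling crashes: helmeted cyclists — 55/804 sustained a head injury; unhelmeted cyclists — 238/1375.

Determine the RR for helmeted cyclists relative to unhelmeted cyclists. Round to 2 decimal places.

RR = 0.40

risk, helmeted cyclists = 55/804 = 0.0684
risk, unhelmeted cyclists = 238/1375 = 0.1731
RR = 0.0684 / 0.1731 = 0.40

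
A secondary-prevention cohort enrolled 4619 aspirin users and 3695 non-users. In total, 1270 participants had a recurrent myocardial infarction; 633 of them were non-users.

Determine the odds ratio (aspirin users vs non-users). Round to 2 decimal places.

0.77

aspirin users with the outcome: 1270 − 633 = 637
aspirin users without the outcome: 4619 − 637 = 3982
non-users without the outcome: 3695 − 633 = 3062
odds, aspirin users = 637/3982 = 0.1600
odds, non-users = 633/3062 = 0.2067
OR = 0.1600 / 0.2067 = 0.77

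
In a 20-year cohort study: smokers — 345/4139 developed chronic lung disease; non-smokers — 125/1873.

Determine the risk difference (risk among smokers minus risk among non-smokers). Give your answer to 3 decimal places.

risk, smokers = 345/4139 = 0.0834
risk, non-smokers = 125/1873 = 0.0667
risk difference = 0.0834 − 0.0667 = 0.017

0.017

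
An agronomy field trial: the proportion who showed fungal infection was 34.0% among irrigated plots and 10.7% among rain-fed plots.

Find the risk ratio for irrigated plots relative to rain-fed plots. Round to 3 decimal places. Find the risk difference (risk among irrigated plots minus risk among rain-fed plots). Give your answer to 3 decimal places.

RR = 3.178; RD = 0.233

RR = 0.3400 / 0.1070 = 3.178
risk difference = 0.3400 − 0.1070 = 0.233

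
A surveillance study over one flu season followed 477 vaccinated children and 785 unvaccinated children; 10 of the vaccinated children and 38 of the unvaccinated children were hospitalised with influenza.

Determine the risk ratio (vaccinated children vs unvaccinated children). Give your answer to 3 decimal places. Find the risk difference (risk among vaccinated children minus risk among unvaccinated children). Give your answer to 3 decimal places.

RR = 0.433; RD = -0.027

risk, vaccinated children = 10/477 = 0.02096
risk, unvaccinated children = 38/785 = 0.04841
RR = 0.02096 / 0.04841 = 0.433
risk difference = 0.02096 − 0.04841 = -0.027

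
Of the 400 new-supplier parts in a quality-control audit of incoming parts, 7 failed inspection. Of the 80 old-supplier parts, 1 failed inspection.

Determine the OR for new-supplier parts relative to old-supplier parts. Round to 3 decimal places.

OR = (7 × 79) / (393 × 1) = 553/393 ≈ 1.407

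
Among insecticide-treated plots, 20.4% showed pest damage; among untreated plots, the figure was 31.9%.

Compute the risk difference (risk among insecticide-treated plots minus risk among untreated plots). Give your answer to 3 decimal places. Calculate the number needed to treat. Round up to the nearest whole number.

RD = -0.115; NNT = 9

risk difference = 0.2040 − 0.3190 = -0.115
absolute risk difference = 0.115000
1 / 0.115000 = 8.696 → round up → 9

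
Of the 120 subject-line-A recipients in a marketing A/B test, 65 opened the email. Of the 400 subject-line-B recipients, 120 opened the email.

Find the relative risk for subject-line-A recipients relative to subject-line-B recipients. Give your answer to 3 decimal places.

risk, subject-line-A recipients = 65/120 = 0.5417
risk, subject-line-B recipients = 120/400 = 0.3000
RR = 0.5417 / 0.3000 = 1.806

1.806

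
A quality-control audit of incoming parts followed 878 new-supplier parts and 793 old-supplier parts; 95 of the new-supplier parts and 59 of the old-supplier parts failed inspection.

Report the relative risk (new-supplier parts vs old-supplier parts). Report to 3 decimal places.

risk, new-supplier parts = 95/878 = 0.1082
risk, old-supplier parts = 59/793 = 0.0744
RR = 0.1082 / 0.0744 = 1.454

1.454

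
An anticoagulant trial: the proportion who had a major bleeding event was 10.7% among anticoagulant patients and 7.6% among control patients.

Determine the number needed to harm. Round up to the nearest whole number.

NNH: 33

absolute risk difference = 0.031000
1 / 0.031000 = 32.258 → round up → 33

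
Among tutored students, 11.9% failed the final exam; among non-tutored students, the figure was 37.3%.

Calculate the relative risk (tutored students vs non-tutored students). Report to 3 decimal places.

RR = 0.1190 / 0.3730 = 0.319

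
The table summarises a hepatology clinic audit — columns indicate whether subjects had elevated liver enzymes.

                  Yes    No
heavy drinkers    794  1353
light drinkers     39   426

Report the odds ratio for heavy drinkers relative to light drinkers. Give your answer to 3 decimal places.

OR = (794 × 426) / (1353 × 39) = 338244/52767 ≈ 6.410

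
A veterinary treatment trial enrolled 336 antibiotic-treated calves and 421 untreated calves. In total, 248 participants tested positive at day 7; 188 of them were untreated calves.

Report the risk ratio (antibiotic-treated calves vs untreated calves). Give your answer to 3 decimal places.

0.400

antibiotic-treated calves with the outcome: 248 − 188 = 60
antibiotic-treated calves without the outcome: 336 − 60 = 276
untreated calves without the outcome: 421 − 188 = 233
risk, antibiotic-treated calves = 60/336 = 0.1786
risk, untreated calves = 188/421 = 0.4466
RR = 0.1786 / 0.4466 = 0.400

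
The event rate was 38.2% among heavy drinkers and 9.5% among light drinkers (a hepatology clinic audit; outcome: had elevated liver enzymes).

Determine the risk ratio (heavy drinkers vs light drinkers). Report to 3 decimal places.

RR = 0.3820 / 0.0950 = 4.021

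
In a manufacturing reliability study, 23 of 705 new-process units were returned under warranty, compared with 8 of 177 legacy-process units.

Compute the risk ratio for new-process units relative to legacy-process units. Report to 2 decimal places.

risk, new-process units = 23/705 = 0.03262
risk, legacy-process units = 8/177 = 0.04520
RR = 0.03262 / 0.04520 = 0.72

RR: 0.72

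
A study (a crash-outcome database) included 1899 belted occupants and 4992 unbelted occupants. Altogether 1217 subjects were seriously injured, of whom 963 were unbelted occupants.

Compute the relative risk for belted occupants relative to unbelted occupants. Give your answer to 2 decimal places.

belted occupants with the outcome: 1217 − 963 = 254
belted occupants without the outcome: 1899 − 254 = 1645
unbelted occupants without the outcome: 4992 − 963 = 4029
risk, belted occupants = 254/1899 = 0.1338
risk, unbelted occupants = 963/4992 = 0.1929
RR = 0.1338 / 0.1929 = 0.69

RR = 0.69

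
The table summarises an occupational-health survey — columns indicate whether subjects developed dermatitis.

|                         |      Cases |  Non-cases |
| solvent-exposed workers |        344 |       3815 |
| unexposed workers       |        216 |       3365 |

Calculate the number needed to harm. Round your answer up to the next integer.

risk, solvent-exposed workers = 344/4159 = 0.082712
risk, unexposed workers = 216/3581 = 0.060318
absolute risk difference = 0.022394
1 / 0.022394 = 44.655 → round up → 45

NNH: 45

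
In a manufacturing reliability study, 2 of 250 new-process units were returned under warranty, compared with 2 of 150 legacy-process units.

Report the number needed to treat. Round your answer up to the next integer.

188

risk, new-process units = 2/250 = 0.008000
risk, legacy-process units = 2/150 = 0.013333
absolute risk difference = 0.005333
1 / 0.005333 = 187.512 → round up → 188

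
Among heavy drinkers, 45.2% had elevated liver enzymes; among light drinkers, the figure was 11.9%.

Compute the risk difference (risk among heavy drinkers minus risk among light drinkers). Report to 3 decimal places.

risk difference = 0.4520 − 0.1190 = 0.333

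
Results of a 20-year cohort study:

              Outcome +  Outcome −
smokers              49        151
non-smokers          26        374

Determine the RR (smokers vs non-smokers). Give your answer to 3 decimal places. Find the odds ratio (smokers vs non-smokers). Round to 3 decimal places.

RR = 3.769; OR = 4.668

risk, smokers = 49/200 = 0.2450
risk, non-smokers = 26/400 = 0.0650
RR = 0.2450 / 0.0650 = 3.769
OR = (49 × 374) / (151 × 26) = 18326/3926 ≈ 4.668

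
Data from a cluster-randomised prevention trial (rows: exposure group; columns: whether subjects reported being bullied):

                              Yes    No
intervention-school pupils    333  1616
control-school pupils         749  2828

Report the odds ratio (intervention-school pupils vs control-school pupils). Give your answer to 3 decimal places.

OR = (333 × 2828) / (1616 × 749) = 941724/1210384 ≈ 0.778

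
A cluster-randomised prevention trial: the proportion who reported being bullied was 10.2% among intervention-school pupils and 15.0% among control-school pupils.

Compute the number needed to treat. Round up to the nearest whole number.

NNT ≈ 21

absolute risk difference = 0.048000
1 / 0.048000 = 20.833 → round up → 21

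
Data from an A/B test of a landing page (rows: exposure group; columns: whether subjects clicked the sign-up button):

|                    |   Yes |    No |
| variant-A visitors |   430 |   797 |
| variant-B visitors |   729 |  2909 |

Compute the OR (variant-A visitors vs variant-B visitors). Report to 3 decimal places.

OR = (430 × 2909) / (797 × 729) = 1250870/581013 ≈ 2.153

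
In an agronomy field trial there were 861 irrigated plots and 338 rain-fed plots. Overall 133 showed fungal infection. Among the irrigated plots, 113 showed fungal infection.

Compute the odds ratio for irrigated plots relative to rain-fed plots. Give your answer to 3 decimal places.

irrigated plots without the outcome: 861 − 113 = 748
rain-fed plots with the outcome: 133 − 113 = 20
rain-fed plots without the outcome: 338 − 20 = 318
odds, irrigated plots = 113/748 = 0.1511
odds, rain-fed plots = 20/318 = 0.0629
OR = 0.1511 / 0.0629 = 2.402

OR ≈ 2.402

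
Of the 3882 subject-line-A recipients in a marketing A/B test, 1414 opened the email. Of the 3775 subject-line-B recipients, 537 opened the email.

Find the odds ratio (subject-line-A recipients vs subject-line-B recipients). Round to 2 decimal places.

OR = (1414 × 3238) / (2468 × 537) = 4578532/1325316 ≈ 3.45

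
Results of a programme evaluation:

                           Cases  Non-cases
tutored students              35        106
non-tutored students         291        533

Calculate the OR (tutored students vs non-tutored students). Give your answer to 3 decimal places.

OR = (35 × 533) / (106 × 291) = 18655/30846 ≈ 0.605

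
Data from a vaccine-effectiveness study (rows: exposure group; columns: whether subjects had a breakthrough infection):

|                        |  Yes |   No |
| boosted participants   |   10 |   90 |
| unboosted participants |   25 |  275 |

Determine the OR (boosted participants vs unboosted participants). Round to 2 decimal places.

OR = (10 × 275) / (90 × 25) = 2750/2250 ≈ 1.22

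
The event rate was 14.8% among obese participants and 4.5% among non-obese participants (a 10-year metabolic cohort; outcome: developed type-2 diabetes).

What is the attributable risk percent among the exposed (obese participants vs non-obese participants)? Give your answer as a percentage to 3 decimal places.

AR% = (0.14800 − 0.04500) / 0.14800 = 0.6959 → 69.595%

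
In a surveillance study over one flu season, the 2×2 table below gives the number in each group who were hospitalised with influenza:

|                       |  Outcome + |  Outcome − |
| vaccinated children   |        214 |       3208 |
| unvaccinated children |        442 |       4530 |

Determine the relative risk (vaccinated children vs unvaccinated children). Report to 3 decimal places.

risk, vaccinated children = 214/3422 = 0.0625
risk, unvaccinated children = 442/4972 = 0.0889
RR = 0.0625 / 0.0889 = 0.703

RR ≈ 0.703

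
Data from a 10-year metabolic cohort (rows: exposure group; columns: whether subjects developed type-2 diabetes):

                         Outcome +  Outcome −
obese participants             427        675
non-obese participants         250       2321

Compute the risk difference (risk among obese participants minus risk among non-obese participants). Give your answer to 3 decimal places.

RD ≈ 0.290

risk, obese participants = 427/1102 = 0.3875
risk, non-obese participants = 250/2571 = 0.0972
risk difference = 0.3875 − 0.0972 = 0.290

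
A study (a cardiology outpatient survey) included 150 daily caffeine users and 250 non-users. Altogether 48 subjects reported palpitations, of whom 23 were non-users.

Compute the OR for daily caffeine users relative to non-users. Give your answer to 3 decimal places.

daily caffeine users with the outcome: 48 − 23 = 25
daily caffeine users without the outcome: 150 − 25 = 125
non-users without the outcome: 250 − 23 = 227
odds, daily caffeine users = 25/125 = 0.2000
odds, non-users = 23/227 = 0.1013
OR = 0.2000 / 0.1013 = 1.974

OR = 1.974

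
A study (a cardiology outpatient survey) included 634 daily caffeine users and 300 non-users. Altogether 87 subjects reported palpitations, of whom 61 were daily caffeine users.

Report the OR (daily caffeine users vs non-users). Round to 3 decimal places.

daily caffeine users without the outcome: 634 − 61 = 573
non-users with the outcome: 87 − 61 = 26
non-users without the outcome: 300 − 26 = 274
OR = (61 × 274) / (573 × 26) = 16714/14898 ≈ 1.122

1.122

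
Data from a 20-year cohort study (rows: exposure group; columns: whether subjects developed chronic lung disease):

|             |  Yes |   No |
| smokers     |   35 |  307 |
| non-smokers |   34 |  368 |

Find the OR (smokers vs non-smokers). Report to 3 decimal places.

odds, smokers = 35/307 = 0.1140
odds, non-smokers = 34/368 = 0.0924
OR = 0.1140 / 0.0924 = 1.234

1.234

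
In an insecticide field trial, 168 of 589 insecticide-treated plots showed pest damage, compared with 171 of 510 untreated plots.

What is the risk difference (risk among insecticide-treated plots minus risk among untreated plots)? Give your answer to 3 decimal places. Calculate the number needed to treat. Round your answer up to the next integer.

risk, insecticide-treated plots = 168/589 = 0.2852
risk, untreated plots = 171/510 = 0.3353
risk difference = 0.2852 − 0.3353 = -0.050
absolute risk difference = 0.050065
1 / 0.050065 = 19.974 → round up → 20

RD = -0.050; NNT = 20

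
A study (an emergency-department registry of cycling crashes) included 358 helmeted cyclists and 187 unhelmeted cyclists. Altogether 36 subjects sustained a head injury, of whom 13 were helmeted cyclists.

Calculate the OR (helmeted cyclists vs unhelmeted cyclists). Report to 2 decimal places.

helmeted cyclists without the outcome: 358 − 13 = 345
unhelmeted cyclists with the outcome: 36 − 13 = 23
unhelmeted cyclists without the outcome: 187 − 23 = 164
odds, helmeted cyclists = 13/345 = 0.03768
odds, unhelmeted cyclists = 23/164 = 0.14024
OR = 0.03768 / 0.14024 = 0.27

OR = 0.27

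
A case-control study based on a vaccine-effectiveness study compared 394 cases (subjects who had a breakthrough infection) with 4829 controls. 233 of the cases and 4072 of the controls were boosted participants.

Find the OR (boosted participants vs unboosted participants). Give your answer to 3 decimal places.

OR = (233 × 757) / (4072 × 161) = 176381/655592 ≈ 0.269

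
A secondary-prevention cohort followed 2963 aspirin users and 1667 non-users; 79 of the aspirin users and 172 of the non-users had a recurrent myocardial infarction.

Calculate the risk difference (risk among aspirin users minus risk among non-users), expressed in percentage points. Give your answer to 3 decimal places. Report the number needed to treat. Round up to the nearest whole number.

RD = -7.652; NNT = 14

risk, aspirin users = 79/2963 = 0.02666
risk, non-users = 172/1667 = 0.10318
risk difference = 0.02666 − 0.10318 = -0.07652 → -7.652 percentage points
absolute risk difference = 0.076517
1 / 0.076517 = 13.069 → round up → 14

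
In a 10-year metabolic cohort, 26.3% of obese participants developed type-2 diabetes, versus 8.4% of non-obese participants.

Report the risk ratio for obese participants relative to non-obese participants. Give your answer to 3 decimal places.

RR = 0.2630 / 0.0840 = 3.131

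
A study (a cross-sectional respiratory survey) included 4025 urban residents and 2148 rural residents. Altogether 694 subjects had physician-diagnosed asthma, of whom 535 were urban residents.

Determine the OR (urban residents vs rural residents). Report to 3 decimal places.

1.918

urban residents without the outcome: 4025 − 535 = 3490
rural residents with the outcome: 694 − 535 = 159
rural residents without the outcome: 2148 − 159 = 1989
OR = (535 × 1989) / (3490 × 159) = 1064115/554910 ≈ 1.918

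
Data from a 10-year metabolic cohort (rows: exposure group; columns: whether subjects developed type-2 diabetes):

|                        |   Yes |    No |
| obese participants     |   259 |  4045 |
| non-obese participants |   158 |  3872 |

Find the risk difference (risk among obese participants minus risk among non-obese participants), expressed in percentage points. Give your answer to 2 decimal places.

risk, obese participants = 259/4304 = 0.06018
risk, non-obese participants = 158/4030 = 0.03921
risk difference = 0.06018 − 0.03921 = 0.02097 → 2.10 percentage points

2.10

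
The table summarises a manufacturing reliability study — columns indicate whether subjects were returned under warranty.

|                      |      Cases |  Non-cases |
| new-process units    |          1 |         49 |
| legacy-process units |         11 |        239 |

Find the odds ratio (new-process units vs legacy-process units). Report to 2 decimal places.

OR = (1 × 239) / (49 × 11) = 239/539 ≈ 0.44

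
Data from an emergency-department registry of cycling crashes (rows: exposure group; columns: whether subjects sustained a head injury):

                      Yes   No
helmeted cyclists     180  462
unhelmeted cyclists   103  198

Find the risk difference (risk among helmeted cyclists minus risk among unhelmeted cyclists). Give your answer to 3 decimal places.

-0.062

risk, helmeted cyclists = 180/642 = 0.2804
risk, unhelmeted cyclists = 103/301 = 0.3422
risk difference = 0.2804 − 0.3422 = -0.062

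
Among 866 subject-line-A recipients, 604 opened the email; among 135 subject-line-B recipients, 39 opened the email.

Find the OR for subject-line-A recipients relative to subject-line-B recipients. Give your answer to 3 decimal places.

5.675

odds, subject-line-A recipients = 604/262 = 2.3053
odds, subject-line-B recipients = 39/96 = 0.4062
OR = 2.3053 / 0.4062 = 5.675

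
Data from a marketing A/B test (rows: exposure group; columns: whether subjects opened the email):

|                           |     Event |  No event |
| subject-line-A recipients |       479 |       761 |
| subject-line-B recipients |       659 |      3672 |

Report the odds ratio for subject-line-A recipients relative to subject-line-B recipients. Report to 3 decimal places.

OR = (479 × 3672) / (761 × 659) = 1758888/501499 ≈ 3.507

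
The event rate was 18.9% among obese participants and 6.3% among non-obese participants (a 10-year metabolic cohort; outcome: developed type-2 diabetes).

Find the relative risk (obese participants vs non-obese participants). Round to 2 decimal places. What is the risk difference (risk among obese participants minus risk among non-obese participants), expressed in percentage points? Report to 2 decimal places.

RR = 3.00; RD = 12.60

RR = 0.1890 / 0.0630 = 3.00
risk difference = 0.1890 − 0.0630 = 0.1260 → 12.60 percentage points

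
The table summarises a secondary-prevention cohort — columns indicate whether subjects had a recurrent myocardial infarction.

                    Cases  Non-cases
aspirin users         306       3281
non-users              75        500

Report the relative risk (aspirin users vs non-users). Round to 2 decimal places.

0.65

risk, aspirin users = 306/3587 = 0.0853
risk, non-users = 75/575 = 0.1304
RR = 0.0853 / 0.1304 = 0.65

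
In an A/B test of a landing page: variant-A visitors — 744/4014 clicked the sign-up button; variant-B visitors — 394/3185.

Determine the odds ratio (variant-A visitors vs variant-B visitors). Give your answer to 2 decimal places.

1.61

odds, variant-A visitors = 744/3270 = 0.2275
odds, variant-B visitors = 394/2791 = 0.1412
OR = 0.2275 / 0.1412 = 1.61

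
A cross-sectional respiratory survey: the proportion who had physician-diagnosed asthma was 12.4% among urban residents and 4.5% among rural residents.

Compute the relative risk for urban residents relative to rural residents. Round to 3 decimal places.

RR = 0.12400 / 0.04500 = 2.756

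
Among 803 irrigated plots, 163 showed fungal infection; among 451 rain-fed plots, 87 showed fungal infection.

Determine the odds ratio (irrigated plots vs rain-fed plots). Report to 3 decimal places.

OR = (163 × 364) / (640 × 87) = 59332/55680 ≈ 1.066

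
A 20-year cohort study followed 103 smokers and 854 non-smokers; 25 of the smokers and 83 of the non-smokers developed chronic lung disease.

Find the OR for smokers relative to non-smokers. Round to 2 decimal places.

OR = (25 × 771) / (78 × 83) = 19275/6474 ≈ 2.98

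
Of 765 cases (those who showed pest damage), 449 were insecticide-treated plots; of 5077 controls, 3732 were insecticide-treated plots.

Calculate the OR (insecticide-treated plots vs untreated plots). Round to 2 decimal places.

OR = (449 × 1345) / (3732 × 316) = 603905/1179312 ≈ 0.51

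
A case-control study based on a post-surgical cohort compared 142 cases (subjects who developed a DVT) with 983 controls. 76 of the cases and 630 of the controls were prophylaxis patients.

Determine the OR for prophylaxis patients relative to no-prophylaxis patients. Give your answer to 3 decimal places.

OR = (76 × 353) / (630 × 66) = 26828/41580 ≈ 0.645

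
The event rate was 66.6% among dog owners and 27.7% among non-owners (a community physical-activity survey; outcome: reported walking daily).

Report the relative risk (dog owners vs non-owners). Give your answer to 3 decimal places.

RR = 0.6660 / 0.2770 = 2.404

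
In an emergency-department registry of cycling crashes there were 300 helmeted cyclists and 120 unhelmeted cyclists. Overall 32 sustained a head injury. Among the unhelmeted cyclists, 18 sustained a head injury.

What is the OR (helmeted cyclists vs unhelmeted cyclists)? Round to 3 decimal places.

helmeted cyclists with the outcome: 32 − 18 = 14
helmeted cyclists without the outcome: 300 − 14 = 286
unhelmeted cyclists without the outcome: 120 − 18 = 102
OR = (14 × 102) / (286 × 18) = 1428/5148 ≈ 0.277

OR = 0.277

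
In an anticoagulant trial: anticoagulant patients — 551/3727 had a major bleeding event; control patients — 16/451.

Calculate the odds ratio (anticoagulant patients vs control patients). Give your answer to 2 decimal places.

OR = (551 × 435) / (3176 × 16) = 239685/50816 ≈ 4.72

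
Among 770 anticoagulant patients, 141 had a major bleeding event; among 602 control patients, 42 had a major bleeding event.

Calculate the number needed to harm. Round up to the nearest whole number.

NNH = 9

risk, anticoagulant patients = 141/770 = 0.183117
risk, control patients = 42/602 = 0.069767
absolute risk difference = 0.113349
1 / 0.113349 = 8.822 → round up → 9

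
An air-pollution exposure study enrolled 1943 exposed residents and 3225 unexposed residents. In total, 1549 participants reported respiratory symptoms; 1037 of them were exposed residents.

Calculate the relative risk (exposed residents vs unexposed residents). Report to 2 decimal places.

3.36

exposed residents without the outcome: 1943 − 1037 = 906
unexposed residents with the outcome: 1549 − 1037 = 512
unexposed residents without the outcome: 3225 − 512 = 2713
risk, exposed residents = 1037/1943 = 0.5337
risk, unexposed residents = 512/3225 = 0.1588
RR = 0.5337 / 0.1588 = 3.36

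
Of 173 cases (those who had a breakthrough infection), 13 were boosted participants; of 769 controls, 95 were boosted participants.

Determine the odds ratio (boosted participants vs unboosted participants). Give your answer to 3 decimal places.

OR = (13 × 674) / (95 × 160) = 8762/15200 ≈ 0.576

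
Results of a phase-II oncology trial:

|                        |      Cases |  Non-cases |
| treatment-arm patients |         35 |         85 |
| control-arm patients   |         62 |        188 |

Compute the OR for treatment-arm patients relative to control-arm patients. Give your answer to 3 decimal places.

OR: 1.249

odds, treatment-arm patients = 35/85 = 0.4118
odds, control-arm patients = 62/188 = 0.3298
OR = 0.4118 / 0.3298 = 1.249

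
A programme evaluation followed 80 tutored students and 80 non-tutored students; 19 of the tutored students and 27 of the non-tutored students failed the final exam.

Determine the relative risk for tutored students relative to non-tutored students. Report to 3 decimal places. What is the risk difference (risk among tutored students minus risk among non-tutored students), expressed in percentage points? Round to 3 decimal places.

risk, tutored students = 19/80 = 0.2375
risk, non-tutored students = 27/80 = 0.3375
RR = 0.2375 / 0.3375 = 0.704
risk difference = 0.2375 − 0.3375 = -0.1000 → -10.000 percentage points

RR = 0.704; RD = -10.000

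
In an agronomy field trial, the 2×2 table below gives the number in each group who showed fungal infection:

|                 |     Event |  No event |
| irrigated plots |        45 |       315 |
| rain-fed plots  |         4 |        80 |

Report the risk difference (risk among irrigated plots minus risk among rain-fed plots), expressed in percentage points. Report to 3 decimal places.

risk, irrigated plots = 45/360 = 0.12500
risk, rain-fed plots = 4/84 = 0.04762
risk difference = 0.12500 − 0.04762 = 0.07738 → 7.738 percentage points

RD ≈ 7.738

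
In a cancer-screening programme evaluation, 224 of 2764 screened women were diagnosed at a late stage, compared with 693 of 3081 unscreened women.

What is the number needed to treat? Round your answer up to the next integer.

risk, screened women = 224/2764 = 0.081042
risk, unscreened women = 693/3081 = 0.224927
absolute risk difference = 0.143885
1 / 0.143885 = 6.950 → round up → 7

7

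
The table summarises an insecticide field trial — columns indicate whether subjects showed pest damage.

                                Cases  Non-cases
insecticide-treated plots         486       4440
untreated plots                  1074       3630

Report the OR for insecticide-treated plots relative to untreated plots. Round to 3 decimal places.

odds, insecticide-treated plots = 486/4440 = 0.1095
odds, untreated plots = 1074/3630 = 0.2959
OR = 0.1095 / 0.2959 = 0.370

0.370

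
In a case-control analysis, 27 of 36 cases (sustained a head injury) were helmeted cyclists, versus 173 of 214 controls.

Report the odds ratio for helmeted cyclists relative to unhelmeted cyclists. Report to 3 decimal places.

OR = 0.711

odds, helmeted cyclists = 27/173 = 0.1561
odds, unhelmeted cyclists = 9/41 = 0.2195
OR = 0.1561 / 0.2195 = 0.711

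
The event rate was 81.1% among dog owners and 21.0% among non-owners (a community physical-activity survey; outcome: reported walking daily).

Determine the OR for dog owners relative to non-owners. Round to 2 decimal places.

odds, dog owners = 0.8110/0.1890 = 4.2910
odds, non-owners = 0.2100/0.7900 = 0.2658
OR = 4.2910 / 0.2658 = 16.14

OR: 16.14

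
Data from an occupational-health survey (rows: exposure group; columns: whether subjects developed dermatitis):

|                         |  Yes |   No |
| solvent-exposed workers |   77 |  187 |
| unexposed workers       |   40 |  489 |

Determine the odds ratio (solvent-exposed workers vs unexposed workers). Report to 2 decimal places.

OR = (77 × 489) / (187 × 40) = 37653/7480 ≈ 5.03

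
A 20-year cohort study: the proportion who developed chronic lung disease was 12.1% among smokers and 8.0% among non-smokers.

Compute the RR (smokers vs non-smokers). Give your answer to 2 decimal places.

RR = 0.1210 / 0.0800 = 1.51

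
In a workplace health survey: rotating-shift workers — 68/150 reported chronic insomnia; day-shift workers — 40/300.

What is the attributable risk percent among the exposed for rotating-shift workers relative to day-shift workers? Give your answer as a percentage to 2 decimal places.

70.59%

risk, rotating-shift workers = 68/150 = 0.4533
risk, day-shift workers = 40/300 = 0.1333
AR% = (0.4533 − 0.1333) / 0.4533 = 0.7059 → 70.59%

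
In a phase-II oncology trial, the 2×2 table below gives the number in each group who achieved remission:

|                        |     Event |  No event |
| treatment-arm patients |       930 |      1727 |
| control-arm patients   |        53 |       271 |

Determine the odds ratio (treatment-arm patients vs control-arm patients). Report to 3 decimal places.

OR = (930 × 271) / (1727 × 53) = 252030/91531 ≈ 2.753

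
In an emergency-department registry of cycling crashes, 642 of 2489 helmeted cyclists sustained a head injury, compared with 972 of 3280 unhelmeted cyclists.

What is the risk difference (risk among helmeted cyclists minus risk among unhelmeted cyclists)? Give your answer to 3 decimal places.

RD ≈ -0.038

risk, helmeted cyclists = 642/2489 = 0.2579
risk, unhelmeted cyclists = 972/3280 = 0.2963
risk difference = 0.2579 − 0.2963 = -0.038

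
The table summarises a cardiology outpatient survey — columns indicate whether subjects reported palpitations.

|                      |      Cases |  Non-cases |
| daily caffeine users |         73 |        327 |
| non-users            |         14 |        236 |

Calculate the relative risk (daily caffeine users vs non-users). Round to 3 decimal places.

risk, daily caffeine users = 73/400 = 0.1825
risk, non-users = 14/250 = 0.0560
RR = 0.1825 / 0.0560 = 3.259

3.259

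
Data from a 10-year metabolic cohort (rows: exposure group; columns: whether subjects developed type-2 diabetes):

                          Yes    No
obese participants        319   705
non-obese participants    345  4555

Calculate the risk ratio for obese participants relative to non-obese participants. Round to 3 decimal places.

RR ≈ 4.425

risk, obese participants = 319/1024 = 0.3115
risk, non-obese participants = 345/4900 = 0.0704
RR = 0.3115 / 0.0704 = 4.425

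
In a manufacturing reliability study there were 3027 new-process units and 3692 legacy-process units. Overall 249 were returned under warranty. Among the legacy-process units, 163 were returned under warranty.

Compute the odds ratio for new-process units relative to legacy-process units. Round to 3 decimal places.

0.633

new-process units with the outcome: 249 − 163 = 86
new-process units without the outcome: 3027 − 86 = 2941
legacy-process units without the outcome: 3692 − 163 = 3529
OR = (86 × 3529) / (2941 × 163) = 303494/479383 ≈ 0.633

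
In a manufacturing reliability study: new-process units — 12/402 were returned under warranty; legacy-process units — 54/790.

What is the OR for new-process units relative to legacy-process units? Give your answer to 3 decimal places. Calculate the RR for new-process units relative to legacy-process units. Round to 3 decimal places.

odds, new-process units = 12/390 = 0.03077
odds, legacy-process units = 54/736 = 0.07337
OR = 0.03077 / 0.07337 = 0.419
risk, new-process units = 12/402 = 0.02985
risk, legacy-process units = 54/790 = 0.06835
RR = 0.02985 / 0.06835 = 0.437

OR = 0.419; RR = 0.437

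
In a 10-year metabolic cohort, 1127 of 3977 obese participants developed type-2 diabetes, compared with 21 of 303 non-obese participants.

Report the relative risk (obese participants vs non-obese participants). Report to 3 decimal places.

risk, obese participants = 1127/3977 = 0.2834
risk, non-obese participants = 21/303 = 0.0693
RR = 0.2834 / 0.0693 = 4.089

4.089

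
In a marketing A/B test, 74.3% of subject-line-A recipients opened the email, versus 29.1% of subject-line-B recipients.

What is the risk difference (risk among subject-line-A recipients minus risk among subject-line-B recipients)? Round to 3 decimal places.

risk difference = 0.7430 − 0.2910 = 0.452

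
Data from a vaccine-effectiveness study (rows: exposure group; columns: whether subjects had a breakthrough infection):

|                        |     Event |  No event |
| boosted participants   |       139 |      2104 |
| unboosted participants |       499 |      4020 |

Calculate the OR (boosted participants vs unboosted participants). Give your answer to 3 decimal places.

OR = (139 × 4020) / (2104 × 499) = 558780/1049896 ≈ 0.532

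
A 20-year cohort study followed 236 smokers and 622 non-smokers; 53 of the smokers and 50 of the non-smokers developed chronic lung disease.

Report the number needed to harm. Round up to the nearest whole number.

NNH ≈ 7

risk, smokers = 53/236 = 0.224576
risk, non-smokers = 50/622 = 0.080386
absolute risk difference = 0.144190
1 / 0.144190 = 6.935 → round up → 7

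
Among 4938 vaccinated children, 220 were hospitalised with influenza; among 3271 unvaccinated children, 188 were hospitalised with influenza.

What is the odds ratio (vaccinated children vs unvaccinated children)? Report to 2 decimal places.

OR = 0.76

odds, vaccinated children = 220/4718 = 0.04663
odds, unvaccinated children = 188/3083 = 0.06098
OR = 0.04663 / 0.06098 = 0.76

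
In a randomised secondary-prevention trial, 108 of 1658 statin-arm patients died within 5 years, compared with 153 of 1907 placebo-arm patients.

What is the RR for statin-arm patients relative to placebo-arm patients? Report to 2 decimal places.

RR = 0.81

risk, statin-arm patients = 108/1658 = 0.0651
risk, placebo-arm patients = 153/1907 = 0.0802
RR = 0.0651 / 0.0802 = 0.81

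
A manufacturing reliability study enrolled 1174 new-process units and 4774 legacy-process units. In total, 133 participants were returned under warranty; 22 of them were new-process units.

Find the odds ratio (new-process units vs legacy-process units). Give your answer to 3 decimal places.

OR ≈ 0.802

new-process units without the outcome: 1174 − 22 = 1152
legacy-process units with the outcome: 133 − 22 = 111
legacy-process units without the outcome: 4774 − 111 = 4663
OR = (22 × 4663) / (1152 × 111) = 102586/127872 ≈ 0.802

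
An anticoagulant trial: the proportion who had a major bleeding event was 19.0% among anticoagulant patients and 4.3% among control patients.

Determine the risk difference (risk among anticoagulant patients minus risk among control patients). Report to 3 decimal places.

risk difference = 0.19000 − 0.04300 = 0.147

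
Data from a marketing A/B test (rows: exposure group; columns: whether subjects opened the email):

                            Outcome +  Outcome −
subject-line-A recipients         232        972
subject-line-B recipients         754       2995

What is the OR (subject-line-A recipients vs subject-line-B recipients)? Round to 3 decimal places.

OR = (232 × 2995) / (972 × 754) = 694840/732888 ≈ 0.948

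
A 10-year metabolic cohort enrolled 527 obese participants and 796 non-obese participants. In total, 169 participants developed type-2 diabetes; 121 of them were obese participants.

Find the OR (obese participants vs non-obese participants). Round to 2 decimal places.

OR = 4.64

obese participants without the outcome: 527 − 121 = 406
non-obese participants with the outcome: 169 − 121 = 48
non-obese participants without the outcome: 796 − 48 = 748
OR = (121 × 748) / (406 × 48) = 90508/19488 ≈ 4.64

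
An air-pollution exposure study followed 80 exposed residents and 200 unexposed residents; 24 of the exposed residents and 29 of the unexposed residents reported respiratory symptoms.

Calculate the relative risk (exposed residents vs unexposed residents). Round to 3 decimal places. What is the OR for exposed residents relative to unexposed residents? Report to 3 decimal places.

RR = 2.069; OR = 2.527

risk, exposed residents = 24/80 = 0.3000
risk, unexposed residents = 29/200 = 0.1450
RR = 0.3000 / 0.1450 = 2.069
OR = (24 × 171) / (56 × 29) = 4104/1624 ≈ 2.527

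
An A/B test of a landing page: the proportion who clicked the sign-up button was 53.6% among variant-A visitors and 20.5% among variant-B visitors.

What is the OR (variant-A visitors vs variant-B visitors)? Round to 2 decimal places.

odds, variant-A visitors = 0.5360/0.4640 = 1.1552
odds, variant-B visitors = 0.2050/0.7950 = 0.2579
OR = 1.1552 / 0.2579 = 4.48

4.48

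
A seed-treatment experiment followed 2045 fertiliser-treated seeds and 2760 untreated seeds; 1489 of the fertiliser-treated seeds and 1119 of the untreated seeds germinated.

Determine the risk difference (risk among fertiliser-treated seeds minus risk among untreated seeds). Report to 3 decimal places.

0.323

risk, fertiliser-treated seeds = 1489/2045 = 0.7281
risk, untreated seeds = 1119/2760 = 0.4054
risk difference = 0.7281 − 0.4054 = 0.323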